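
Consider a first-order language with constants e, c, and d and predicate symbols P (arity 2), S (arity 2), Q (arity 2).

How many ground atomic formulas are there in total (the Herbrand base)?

27

With no function symbols, the Herbrand universe is just the 3 constants.
Ground atoms per predicate: P: 3^2 = 9, S: 3^2 = 9, Q: 3^2 = 9.
Herbrand base size = 9 + 9 + 9 = 27.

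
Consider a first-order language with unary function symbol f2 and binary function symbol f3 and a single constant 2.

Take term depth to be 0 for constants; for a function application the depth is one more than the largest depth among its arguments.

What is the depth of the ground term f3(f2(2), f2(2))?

depth(f2(2)) = 1 + depth(2) = 1 + 0 = 1
depth(f3(f2(2), f2(2))) = 1 + max(1, 1) = 2

2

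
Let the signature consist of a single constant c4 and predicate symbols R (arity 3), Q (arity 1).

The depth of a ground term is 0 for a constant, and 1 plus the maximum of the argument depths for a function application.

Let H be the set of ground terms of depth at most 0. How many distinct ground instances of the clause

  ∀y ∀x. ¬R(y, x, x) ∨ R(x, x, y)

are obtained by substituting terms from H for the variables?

1

Ground terms of depth ≤ 0:
  With no function symbols every ground term is a constant, so there is exactly 1 ground term at every depth bound.
  N_0 = 1
  Explicitly: c4.
So there is exactly 1 ground term available for substitution.
Each of y, x ranges independently over the available ground terms, and distinct assignments produce distinct instances.
Number of ground instances = 1^2 = 1.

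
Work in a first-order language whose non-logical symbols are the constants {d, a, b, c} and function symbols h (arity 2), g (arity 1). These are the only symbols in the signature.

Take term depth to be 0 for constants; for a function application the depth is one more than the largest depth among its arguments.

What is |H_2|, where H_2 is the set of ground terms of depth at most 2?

604

Let N_k = |{terms of depth ≤ k}|. Then N_0 = 4 and N_k = 4 + N_{k-1}^2 + N_{k-1} for k ≥ 1 (one summand per function symbol, arity giving the exponent).
N_0 = 4
N_1 = 4 + 4^2 + 4 = 24
N_2 = 4 + 24^2 + 24 = 604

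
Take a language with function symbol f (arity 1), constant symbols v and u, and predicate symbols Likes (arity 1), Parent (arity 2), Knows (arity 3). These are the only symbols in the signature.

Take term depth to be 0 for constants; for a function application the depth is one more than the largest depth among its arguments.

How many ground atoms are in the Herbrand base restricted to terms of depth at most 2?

258

First count ground terms of depth ≤ 2.
Let N_k count ground terms of depth at most k. Each non-constant term of depth ≤ k is some function symbol applied to depth-≤(k−1) arguments, giving N_k = 2 + N_{k-1}.
N_0 = 2
N_1 = 2 + 2 = 4
N_2 = 2 + 4 = 6
Explicitly: v, u, f(v), f(u), f(f(v)), f(f(u)).
So |H| = 6.
Each predicate of arity r yields |H|^r ground atoms (one per choice of an r-tuple from H):
  Likes: 6;  Parent: 6^2 = 36;  Knows: 6^3 = 216
Total ground atoms: 6 + 36 + 216 = 258.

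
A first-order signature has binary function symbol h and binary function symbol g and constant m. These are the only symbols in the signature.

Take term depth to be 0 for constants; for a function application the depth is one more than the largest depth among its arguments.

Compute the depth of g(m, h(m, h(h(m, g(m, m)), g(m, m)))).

5

depth(g(m, m)) = 1 + max(0, 0) = 1
depth(h(m, g(m, m))) = 1 + max(0, 1) = 2
depth(h(h(m, g(m, m)), g(m, m))) = 1 + max(2, 1) = 3
depth(h(m, h(h(m, g(m, m)), g(m, m)))) = 1 + max(0, 3) = 4
depth(g(m, h(m, h(h(m, g(m, m)), g(m, m))))) = 1 + max(0, 4) = 5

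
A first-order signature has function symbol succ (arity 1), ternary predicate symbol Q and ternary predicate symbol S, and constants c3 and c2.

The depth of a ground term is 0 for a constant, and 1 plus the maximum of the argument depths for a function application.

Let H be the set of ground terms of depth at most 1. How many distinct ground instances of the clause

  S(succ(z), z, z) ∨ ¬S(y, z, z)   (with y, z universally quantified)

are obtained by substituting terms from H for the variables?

Ground terms of depth ≤ 1:
  Let N_k = |{terms of depth ≤ k}|. Then N_0 = 2 and N_k = 2 + N_{k-1} for k ≥ 1 (one summand per function symbol, arity giving the exponent).
  N_0 = 2
  N_1 = 2 + 2 = 4
  Explicitly: c3, c2, succ(c3), succ(c2).
So there are 4 ground terms available for substitution.
Each of y, z ranges independently over the available ground terms, and distinct assignments produce distinct instances.
Number of ground instances = 4^2 = 16.

16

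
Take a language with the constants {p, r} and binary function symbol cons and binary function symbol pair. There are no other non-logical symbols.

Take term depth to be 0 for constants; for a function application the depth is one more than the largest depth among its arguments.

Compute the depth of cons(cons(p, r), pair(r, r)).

2

depth(cons(p, r)) = 1 + max(0, 0) = 1
depth(pair(r, r)) = 1 + max(0, 0) = 1
depth(cons(cons(p, r), pair(r, r))) = 1 + max(1, 1) = 2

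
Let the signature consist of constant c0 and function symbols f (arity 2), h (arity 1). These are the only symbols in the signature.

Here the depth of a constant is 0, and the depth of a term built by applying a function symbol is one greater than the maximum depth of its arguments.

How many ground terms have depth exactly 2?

If N_k denotes the number of depth-≤k ground terms, the 1 constant gives N_0 = 1, and each function symbol of arity r contributes N_{k-1}^r new terms at level k: N_k = 1 + N_{k-1}^2 + N_{k-1}.
N_0 = 1
N_1 = 1 + 1^2 + 1 = 3
N_2 = 1 + 3^2 + 3 = 13
Terms of depth exactly 2: N_2 − N_1 = 13 − 3 = 10.

10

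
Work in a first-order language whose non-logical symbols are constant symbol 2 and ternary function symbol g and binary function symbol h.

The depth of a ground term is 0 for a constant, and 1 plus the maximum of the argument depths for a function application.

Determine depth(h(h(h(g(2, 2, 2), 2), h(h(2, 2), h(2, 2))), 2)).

depth(g(2, 2, 2)) = 1 + max(0, 0, 0) = 1
depth(h(g(2, 2, 2), 2)) = 1 + max(1, 0) = 2
depth(h(2, 2)) = 1 + max(0, 0) = 1
depth(h(h(2, 2), h(2, 2))) = 1 + max(1, 1) = 2
depth(h(h(g(2, 2, 2), 2), h(h(2, 2), h(2, 2)))) = 1 + max(2, 2) = 3
depth(h(h(h(g(2, 2, 2), 2), h(h(2, 2), h(2, 2))), 2)) = 1 + max(3, 0) = 4

4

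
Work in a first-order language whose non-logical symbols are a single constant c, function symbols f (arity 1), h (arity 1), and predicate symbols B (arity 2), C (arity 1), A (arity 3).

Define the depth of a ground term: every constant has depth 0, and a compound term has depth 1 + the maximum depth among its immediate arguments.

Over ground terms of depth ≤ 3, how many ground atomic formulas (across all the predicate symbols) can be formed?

3615

First count ground terms of depth ≤ 3.
If N_k denotes the number of depth-≤k ground terms, the 1 constant gives N_0 = 1, and each function symbol of arity r contributes N_{k-1}^r new terms at level k: N_k = 1 + N_{k-1} + N_{k-1}.
N_0 = 1
N_1 = 1 + 1 + 1 = 3
N_2 = 1 + 3 + 3 = 7
N_3 = 1 + 7 + 7 = 15
So |H| = 15.
Each predicate of arity r yields |H|^r ground atoms (one per choice of an r-tuple from H):
  B: 15^2 = 225;  C: 15;  A: 15^3 = 3375
Total ground atoms: 225 + 15 + 3375 = 3615.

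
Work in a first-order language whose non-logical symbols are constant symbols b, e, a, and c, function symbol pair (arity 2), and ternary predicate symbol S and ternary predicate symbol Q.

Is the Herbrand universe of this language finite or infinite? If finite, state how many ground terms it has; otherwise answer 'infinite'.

The signature has at least one function symbol (pair, arity 2) and at least one constant (b).
Iterating pair gives infinitely many distinct ground terms: b, pair(b, b), pair(pair(b, b), pair(b, b)), ...
So the Herbrand universe is infinite.

infinite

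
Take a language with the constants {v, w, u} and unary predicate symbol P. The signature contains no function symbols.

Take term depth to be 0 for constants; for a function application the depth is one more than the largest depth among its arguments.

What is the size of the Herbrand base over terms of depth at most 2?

3

First count ground terms of depth ≤ 2.
With no function symbols every ground term is a constant, so there are exactly 3 ground terms at every depth bound.
N_0 = 3
N_1 = 3
N_2 = 3
So |H| = 3.
A ground atom is a predicate applied to a tuple of terms from H, so the count is the sum over predicates of |H|^arity:
  P: 3
Total ground atoms: 3.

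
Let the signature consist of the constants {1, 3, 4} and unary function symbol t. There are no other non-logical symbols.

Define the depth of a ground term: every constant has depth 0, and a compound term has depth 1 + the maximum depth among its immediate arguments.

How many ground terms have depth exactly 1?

Let N_k = |{terms of depth ≤ k}|. Then N_0 = 3 and N_k = 3 + N_{k-1} for k ≥ 1 (one summand per function symbol, arity giving the exponent).
N_0 = 3
N_1 = 3 + 3 = 6
Terms of depth exactly 1: N_1 − N_0 = 6 − 3 = 3.

3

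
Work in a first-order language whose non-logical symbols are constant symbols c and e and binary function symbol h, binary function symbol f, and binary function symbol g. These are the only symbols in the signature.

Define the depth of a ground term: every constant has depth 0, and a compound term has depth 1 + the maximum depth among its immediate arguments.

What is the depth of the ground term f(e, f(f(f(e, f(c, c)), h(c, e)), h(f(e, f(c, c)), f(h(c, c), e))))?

depth(f(c, c)) = 1 + max(0, 0) = 1
depth(f(e, f(c, c))) = 1 + max(0, 1) = 2
depth(h(c, e)) = 1 + max(0, 0) = 1
depth(f(f(e, f(c, c)), h(c, e))) = 1 + max(2, 1) = 3
depth(h(c, c)) = 1 + max(0, 0) = 1
depth(f(h(c, c), e)) = 1 + max(1, 0) = 2
depth(h(f(e, f(c, c)), f(h(c, c), e))) = 1 + max(2, 2) = 3
depth(f(f(f(e, f(c, c)), h(c, e)), h(f(e, f(c, c)), f(h(c, c), e)))) = 1 + max(3, 3) = 4
depth(f(e, f(f(f(e, f(c, c)), h(c, e)), h(f(e, f(c, c)), f(h(c, c), e))))) = 1 + max(0, 4) = 5

5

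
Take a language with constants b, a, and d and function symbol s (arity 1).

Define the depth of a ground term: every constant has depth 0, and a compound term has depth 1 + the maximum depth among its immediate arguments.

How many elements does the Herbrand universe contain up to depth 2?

If N_k denotes the number of depth-≤k ground terms, the 3 constants give N_0 = 3, and each function symbol of arity r contributes N_{k-1}^r new terms at level k: N_k = 3 + N_{k-1}.
N_0 = 3
N_1 = 3 + 3 = 6
N_2 = 3 + 6 = 9
Explicitly: b, a, d, s(b), s(a), s(d), s(s(b)), s(s(a)), s(s(d)).

9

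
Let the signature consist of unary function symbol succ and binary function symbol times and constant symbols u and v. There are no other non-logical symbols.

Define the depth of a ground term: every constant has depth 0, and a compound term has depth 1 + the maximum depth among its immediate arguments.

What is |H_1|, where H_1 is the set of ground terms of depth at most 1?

8

Write N_k for the number of ground terms of depth ≤ k. A term of depth ≤ k is either a constant or a function symbol applied to arguments of depth ≤ k−1, so N_k = 2 + N_{k-1} + N_{k-1}^2.
N_0 = 2
N_1 = 2 + 2 + 2^2 = 8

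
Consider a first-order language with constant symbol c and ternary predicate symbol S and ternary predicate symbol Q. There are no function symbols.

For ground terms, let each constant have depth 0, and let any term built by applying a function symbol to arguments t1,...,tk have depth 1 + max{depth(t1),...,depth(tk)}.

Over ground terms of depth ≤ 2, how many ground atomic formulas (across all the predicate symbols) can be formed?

2

First count ground terms of depth ≤ 2.
With no function symbols every ground term is a constant, so there is exactly 1 ground term at every depth bound.
N_0 = 1
N_1 = 1
N_2 = 1
Explicitly: c.
So |H| = 1.
A ground atom is a predicate applied to a tuple of terms from H, so the count is the sum over predicates of |H|^arity:
  S: 1^3 = 1;  Q: 1^3 = 1
Total ground atoms: 1 + 1 = 2.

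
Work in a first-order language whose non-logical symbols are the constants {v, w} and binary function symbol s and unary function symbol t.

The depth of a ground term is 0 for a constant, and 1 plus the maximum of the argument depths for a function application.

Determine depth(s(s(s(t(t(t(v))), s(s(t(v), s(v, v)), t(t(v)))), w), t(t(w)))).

depth(t(v)) = 1 + depth(v) = 1 + 0 = 1
depth(t(t(v))) = 1 + depth(t(v)) = 1 + 1 = 2
depth(t(t(t(v)))) = 1 + depth(t(t(v))) = 1 + 2 = 3
depth(s(v, v)) = 1 + max(0, 0) = 1
depth(s(t(v), s(v, v))) = 1 + max(1, 1) = 2
depth(s(s(t(v), s(v, v)), t(t(v)))) = 1 + max(2, 2) = 3
depth(s(t(t(t(v))), s(s(t(v), s(v, v)), t(t(v))))) = 1 + max(3, 3) = 4
depth(s(s(t(t(t(v))), s(s(t(v), s(v, v)), t(t(v)))), w)) = 1 + max(4, 0) = 5
depth(t(w)) = 1 + depth(w) = 1 + 0 = 1
depth(t(t(w))) = 1 + depth(t(w)) = 1 + 1 = 2
depth(s(s(s(t(t(t(v))), s(s(t(v), s(v, v)), t(t(v)))), w), t(t(w)))) = 1 + max(5, 2) = 6

6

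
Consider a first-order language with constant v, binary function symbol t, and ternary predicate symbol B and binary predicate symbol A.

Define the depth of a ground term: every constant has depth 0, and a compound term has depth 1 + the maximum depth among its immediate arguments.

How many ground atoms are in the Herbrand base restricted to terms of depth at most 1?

First count ground terms of depth ≤ 1.
Count level by level. With function symbols t/2, the terms of depth ≤ k are the 1 constant together with each function applied to depth-≤(k−1) tuples, so N_k = 1 + N_{k-1}^2.
N_0 = 1
N_1 = 1 + 1^2 = 2
So |H| = 2.
Each predicate of arity r yields |H|^r ground atoms (one per choice of an r-tuple from H):
  B: 2^3 = 8;  A: 2^2 = 4
Total ground atoms: 8 + 4 = 12.

12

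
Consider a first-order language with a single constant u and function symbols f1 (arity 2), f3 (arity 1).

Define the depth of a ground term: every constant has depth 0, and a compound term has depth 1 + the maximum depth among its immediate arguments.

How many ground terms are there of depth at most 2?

Count level by level. With function symbols f1/2, f3/1, the terms of depth ≤ k are the 1 constant together with each function applied to depth-≤(k−1) tuples, so N_k = 1 + N_{k-1}^2 + N_{k-1}.
N_0 = 1
N_1 = 1 + 1^2 + 1 = 3
N_2 = 1 + 3^2 + 3 = 13

13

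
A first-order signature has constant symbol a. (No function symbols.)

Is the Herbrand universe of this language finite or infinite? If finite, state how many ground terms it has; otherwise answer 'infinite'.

There are no function symbols, so the only ground term is the single constant.
The Herbrand universe is {a}, finite with 1 element.

1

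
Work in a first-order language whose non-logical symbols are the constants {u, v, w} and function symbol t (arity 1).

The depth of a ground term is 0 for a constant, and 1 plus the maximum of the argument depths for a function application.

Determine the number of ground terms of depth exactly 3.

Count level by level. With function symbols t/1, the terms of depth ≤ k are the 3 constants together with each function applied to depth-≤(k−1) tuples, so N_k = 3 + N_{k-1}.
N_0 = 3
N_1 = 3 + 3 = 6
N_2 = 3 + 6 = 9
N_3 = 3 + 9 = 12
Terms of depth exactly 3: N_3 − N_2 = 12 − 9 = 3.

3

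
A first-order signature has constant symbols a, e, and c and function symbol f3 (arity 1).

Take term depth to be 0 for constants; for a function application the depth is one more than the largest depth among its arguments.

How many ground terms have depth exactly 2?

3

Let N_k count ground terms of depth at most k. Each non-constant term of depth ≤ k is some function symbol applied to depth-≤(k−1) arguments, giving N_k = 3 + N_{k-1}.
N_0 = 3
N_1 = 3 + 3 = 6
N_2 = 3 + 6 = 9
Terms of depth exactly 2: N_2 − N_1 = 9 − 6 = 3.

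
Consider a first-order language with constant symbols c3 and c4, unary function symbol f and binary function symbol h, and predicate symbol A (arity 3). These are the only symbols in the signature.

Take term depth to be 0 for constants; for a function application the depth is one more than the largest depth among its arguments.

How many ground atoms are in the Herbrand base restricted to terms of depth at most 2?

405224

First count ground terms of depth ≤ 2.
Let N_k count ground terms of depth at most k. Each non-constant term of depth ≤ k is some function symbol applied to depth-≤(k−1) arguments, giving N_k = 2 + N_{k-1} + N_{k-1}^2.
N_0 = 2
N_1 = 2 + 2 + 2^2 = 8
N_2 = 2 + 8 + 8^2 = 74
So |H| = 74.
Ground atoms are formed by filling each argument slot of a predicate with a term from H, so an r-ary predicate gives |H|^r atoms:
  A: 74^3 = 405224
Total ground atoms: 405224.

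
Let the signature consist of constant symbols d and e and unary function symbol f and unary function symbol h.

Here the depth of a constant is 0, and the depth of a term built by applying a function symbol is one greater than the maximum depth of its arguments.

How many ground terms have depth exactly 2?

8

If N_k denotes the number of depth-≤k ground terms, the 2 constants give N_0 = 2, and each function symbol of arity r contributes N_{k-1}^r new terms at level k: N_k = 2 + N_{k-1} + N_{k-1}.
N_0 = 2
N_1 = 2 + 2 + 2 = 6
N_2 = 2 + 6 + 6 = 14
Terms of depth exactly 2: N_2 − N_1 = 14 − 6 = 8.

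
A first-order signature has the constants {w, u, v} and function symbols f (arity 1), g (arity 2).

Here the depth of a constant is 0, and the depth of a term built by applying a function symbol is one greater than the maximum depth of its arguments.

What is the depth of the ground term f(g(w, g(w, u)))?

depth(g(w, u)) = 1 + max(0, 0) = 1
depth(g(w, g(w, u))) = 1 + max(0, 1) = 2
depth(f(g(w, g(w, u)))) = 1 + depth(g(w, g(w, u))) = 1 + 2 = 3

3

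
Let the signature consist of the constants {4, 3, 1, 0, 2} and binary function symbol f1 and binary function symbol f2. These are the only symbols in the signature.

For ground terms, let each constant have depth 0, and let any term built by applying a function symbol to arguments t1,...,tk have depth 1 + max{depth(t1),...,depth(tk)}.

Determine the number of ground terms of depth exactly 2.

Let N_k = |{terms of depth ≤ k}|. Then N_0 = 5 and N_k = 5 + N_{k-1}^2 + N_{k-1}^2 for k ≥ 1 (one summand per function symbol, arity giving the exponent).
N_0 = 5
N_1 = 5 + 5^2 + 5^2 = 55
N_2 = 5 + 55^2 + 55^2 = 6055
Terms of depth exactly 2: N_2 − N_1 = 6055 − 55 = 6000.

6000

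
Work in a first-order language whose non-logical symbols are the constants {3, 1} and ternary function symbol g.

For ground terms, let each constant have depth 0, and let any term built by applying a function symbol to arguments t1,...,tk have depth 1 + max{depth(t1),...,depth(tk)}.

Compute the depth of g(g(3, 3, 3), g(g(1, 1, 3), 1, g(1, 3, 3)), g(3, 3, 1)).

depth(g(3, 3, 3)) = 1 + max(0, 0, 0) = 1
depth(g(1, 1, 3)) = 1 + max(0, 0, 0) = 1
depth(g(1, 3, 3)) = 1 + max(0, 0, 0) = 1
depth(g(g(1, 1, 3), 1, g(1, 3, 3))) = 1 + max(1, 0, 1) = 2
depth(g(3, 3, 1)) = 1 + max(0, 0, 0) = 1
depth(g(g(3, 3, 3), g(g(1, 1, 3), 1, g(1, 3, 3)), g(3, 3, 1))) = 1 + max(1, 2, 1) = 3

3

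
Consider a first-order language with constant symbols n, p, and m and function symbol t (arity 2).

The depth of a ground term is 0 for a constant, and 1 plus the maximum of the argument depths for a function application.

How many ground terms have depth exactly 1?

If N_k denotes the number of depth-≤k ground terms, the 3 constants give N_0 = 3, and each function symbol of arity r contributes N_{k-1}^r new terms at level k: N_k = 3 + N_{k-1}^2.
N_0 = 3
N_1 = 3 + 3^2 = 12
Terms of depth exactly 1: N_1 − N_0 = 12 − 3 = 9.

9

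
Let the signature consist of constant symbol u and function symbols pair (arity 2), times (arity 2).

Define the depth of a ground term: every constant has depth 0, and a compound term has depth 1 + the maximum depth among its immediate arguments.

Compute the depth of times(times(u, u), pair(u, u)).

depth(times(u, u)) = 1 + max(0, 0) = 1
depth(pair(u, u)) = 1 + max(0, 0) = 1
depth(times(times(u, u), pair(u, u))) = 1 + max(1, 1) = 2

2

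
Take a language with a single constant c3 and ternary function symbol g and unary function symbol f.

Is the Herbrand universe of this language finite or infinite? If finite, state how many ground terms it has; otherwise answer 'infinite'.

infinite

The signature has at least one function symbol (g, arity 3) and at least one constant (c3).
Iterating g gives infinitely many distinct ground terms: c3, g(c3, c3, c3), g(g(c3, c3, c3), g(c3, c3, c3), g(c3, c3, c3)), ...
So the Herbrand universe is infinite.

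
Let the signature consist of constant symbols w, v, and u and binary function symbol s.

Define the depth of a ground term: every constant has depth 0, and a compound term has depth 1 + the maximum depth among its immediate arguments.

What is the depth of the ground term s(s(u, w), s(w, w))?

2

depth(s(u, w)) = 1 + max(0, 0) = 1
depth(s(w, w)) = 1 + max(0, 0) = 1
depth(s(s(u, w), s(w, w))) = 1 + max(1, 1) = 2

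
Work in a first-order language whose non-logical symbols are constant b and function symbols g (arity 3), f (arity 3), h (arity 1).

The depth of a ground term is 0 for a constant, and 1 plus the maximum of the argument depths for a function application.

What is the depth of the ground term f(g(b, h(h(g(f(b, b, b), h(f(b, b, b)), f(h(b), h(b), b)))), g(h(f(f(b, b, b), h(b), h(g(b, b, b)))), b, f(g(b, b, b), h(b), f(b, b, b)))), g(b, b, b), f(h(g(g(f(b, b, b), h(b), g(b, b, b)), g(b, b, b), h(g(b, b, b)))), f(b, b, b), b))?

depth(f(b, b, b)) = 1 + max(0, 0, 0) = 1
depth(h(f(b, b, b))) = 1 + depth(f(b, b, b)) = 1 + 1 = 2
depth(h(b)) = 1 + depth(b) = 1 + 0 = 1
depth(f(h(b), h(b), b)) = 1 + max(1, 1, 0) = 2
depth(g(f(b, b, b), h(f(b, b, b)), f(h(b), h(b), b))) = 1 + max(1, 2, 2) = 3
depth(h(g(f(b, b, b), h(f(b, b, b)), f(h(b), h(b), b)))) = 1 + depth(g(f(b, b, b), h(f(b, b, b)), f(h(b), h(b), b))) = 1 + 3 = 4
depth(h(h(g(f(b, b, b), h(f(b, b, b)), f(h(b), h(b), b))))) = 1 + depth(h(g(f(b, b, b), h(f(b, b, b)), f(h(b), h(b), b)))) = 1 + 4 = 5
depth(g(b, b, b)) = 1 + max(0, 0, 0) = 1
depth(h(g(b, b, b))) = 1 + depth(g(b, b, b)) = 1 + 1 = 2
depth(f(f(b, b, b), h(b), h(g(b, b, b)))) = 1 + max(1, 1, 2) = 3
depth(h(f(f(b, b, b), h(b), h(g(b, b, b))))) = 1 + depth(f(f(b, b, b), h(b), h(g(b, b, b)))) = 1 + 3 = 4
depth(f(g(b, b, b), h(b), f(b, b, b))) = 1 + max(1, 1, 1) = 2
depth(g(h(f(f(b, b, b), h(b), h(g(b, b, b)))), b, f(g(b, b, b), h(b), f(b, b, b)))) = 1 + max(4, 0, 2) = 5
depth(g(b, h(h(g(f(b, b, b), h(f(b, b, b)), f(h(b), h(b), b)))), g(h(f(f(b, b, b), h(b), h(g(b, b, b)))), b, f(g(b, b, b), h(b), f(b, b, b))))) = 1 + max(0, 5, 5) = 6
depth(g(f(b, b, b), h(b), g(b, b, b))) = 1 + max(1, 1, 1) = 2
depth(g(g(f(b, b, b), h(b), g(b, b, b)), g(b, b, b), h(g(b, b, b)))) = 1 + max(2, 1, 2) = 3
depth(h(g(g(f(b, b, b), h(b), g(b, b, b)), g(b, b, b), h(g(b, b, b))))) = 1 + depth(g(g(f(b, b, b), h(b), g(b, b, b)), g(b, b, b), h(g(b, b, b)))) = 1 + 3 = 4
depth(f(h(g(g(f(b, b, b), h(b), g(b, b, b)), g(b, b, b), h(g(b, b, b)))), f(b, b, b), b)) = 1 + max(4, 1, 0) = 5
depth(f(g(b, h(h(g(f(b, b, b), h(f(b, b, b)), f(h(b), h(b), b)))), g(h(f(f(b, b, b), h(b), h(g(b, b, b)))), b, f(g(b, b, b), h(b), f(b, b, b)))), g(b, b, b), f(h(g(g(f(b, b, b), h(b), g(b, b, b)), g(b, b, b), h(g(b, b, b)))), f(b, b, b), b))) = 1 + max(6, 1, 5) = 7

7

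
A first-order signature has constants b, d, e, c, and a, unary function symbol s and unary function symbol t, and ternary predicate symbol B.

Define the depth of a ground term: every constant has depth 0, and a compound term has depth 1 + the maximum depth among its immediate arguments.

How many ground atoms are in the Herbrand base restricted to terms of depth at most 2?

First count ground terms of depth ≤ 2.
If N_k denotes the number of depth-≤k ground terms, the 5 constants give N_0 = 5, and each function symbol of arity r contributes N_{k-1}^r new terms at level k: N_k = 5 + N_{k-1} + N_{k-1}.
N_0 = 5
N_1 = 5 + 5 + 5 = 15
N_2 = 5 + 15 + 15 = 35
So |H| = 35.
A ground atom is a predicate applied to a tuple of terms from H, so the count is the sum over predicates of |H|^arity:
  B: 35^3 = 42875
Total ground atoms: 42875.

42875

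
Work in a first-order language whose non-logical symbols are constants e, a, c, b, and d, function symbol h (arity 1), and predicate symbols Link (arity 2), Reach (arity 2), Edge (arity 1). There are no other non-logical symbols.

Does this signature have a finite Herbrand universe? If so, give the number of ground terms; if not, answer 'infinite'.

infinite

The signature has at least one function symbol (h, arity 1) and at least one constant (e).
Iterating h gives infinitely many distinct ground terms: e, h(e), h(h(e)), ...
So the Herbrand universe is infinite.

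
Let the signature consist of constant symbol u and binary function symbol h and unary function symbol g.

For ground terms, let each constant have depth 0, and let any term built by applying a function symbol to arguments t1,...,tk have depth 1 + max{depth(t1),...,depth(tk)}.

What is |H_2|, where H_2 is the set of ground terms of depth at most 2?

13

If N_k denotes the number of depth-≤k ground terms, the 1 constant gives N_0 = 1, and each function symbol of arity r contributes N_{k-1}^r new terms at level k: N_k = 1 + N_{k-1}^2 + N_{k-1}.
N_0 = 1
N_1 = 1 + 1^2 + 1 = 3
N_2 = 1 + 3^2 + 3 = 13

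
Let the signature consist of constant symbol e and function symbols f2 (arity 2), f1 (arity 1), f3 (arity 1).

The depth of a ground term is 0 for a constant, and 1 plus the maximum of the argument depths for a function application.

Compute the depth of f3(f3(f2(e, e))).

depth(f2(e, e)) = 1 + max(0, 0) = 1
depth(f3(f2(e, e))) = 1 + depth(f2(e, e)) = 1 + 1 = 2
depth(f3(f3(f2(e, e)))) = 1 + depth(f3(f2(e, e))) = 1 + 2 = 3

3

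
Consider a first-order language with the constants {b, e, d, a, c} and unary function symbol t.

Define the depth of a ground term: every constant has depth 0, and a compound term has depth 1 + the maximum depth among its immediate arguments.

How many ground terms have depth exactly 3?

5

Count level by level. With function symbols t/1, the terms of depth ≤ k are the 5 constants together with each function applied to depth-≤(k−1) tuples, so N_k = 5 + N_{k-1}.
N_0 = 5
N_1 = 5 + 5 = 10
N_2 = 5 + 10 = 15
N_3 = 5 + 15 = 20
Terms of depth exactly 3: N_3 − N_2 = 20 − 15 = 5.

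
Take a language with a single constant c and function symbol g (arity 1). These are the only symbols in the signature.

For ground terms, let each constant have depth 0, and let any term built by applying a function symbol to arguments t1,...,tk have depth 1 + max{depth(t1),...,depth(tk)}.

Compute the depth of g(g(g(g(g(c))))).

5

depth(g(c)) = 1 + depth(c) = 1 + 0 = 1
depth(g(g(c))) = 1 + depth(g(c)) = 1 + 1 = 2
depth(g(g(g(c)))) = 1 + depth(g(g(c))) = 1 + 2 = 3
depth(g(g(g(g(c))))) = 1 + depth(g(g(g(c)))) = 1 + 3 = 4
depth(g(g(g(g(g(c)))))) = 1 + depth(g(g(g(g(c))))) = 1 + 4 = 5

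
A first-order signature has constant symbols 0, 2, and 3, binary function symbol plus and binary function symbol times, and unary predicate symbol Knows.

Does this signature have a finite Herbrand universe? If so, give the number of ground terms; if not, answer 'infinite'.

The signature has at least one function symbol (plus, arity 2) and at least one constant (0).
Iterating plus gives infinitely many distinct ground terms: 0, plus(0, 0), plus(plus(0, 0), plus(0, 0)), ...
So the Herbrand universe is infinite.

infinite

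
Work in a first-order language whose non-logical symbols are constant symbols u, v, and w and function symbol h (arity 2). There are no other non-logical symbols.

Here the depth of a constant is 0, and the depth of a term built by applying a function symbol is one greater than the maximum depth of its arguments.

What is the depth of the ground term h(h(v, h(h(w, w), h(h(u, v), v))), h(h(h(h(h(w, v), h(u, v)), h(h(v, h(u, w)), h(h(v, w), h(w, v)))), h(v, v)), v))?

depth(h(w, w)) = 1 + max(0, 0) = 1
depth(h(u, v)) = 1 + max(0, 0) = 1
depth(h(h(u, v), v)) = 1 + max(1, 0) = 2
depth(h(h(w, w), h(h(u, v), v))) = 1 + max(1, 2) = 3
depth(h(v, h(h(w, w), h(h(u, v), v)))) = 1 + max(0, 3) = 4
depth(h(w, v)) = 1 + max(0, 0) = 1
depth(h(h(w, v), h(u, v))) = 1 + max(1, 1) = 2
depth(h(u, w)) = 1 + max(0, 0) = 1
depth(h(v, h(u, w))) = 1 + max(0, 1) = 2
depth(h(v, w)) = 1 + max(0, 0) = 1
depth(h(h(v, w), h(w, v))) = 1 + max(1, 1) = 2
depth(h(h(v, h(u, w)), h(h(v, w), h(w, v)))) = 1 + max(2, 2) = 3
depth(h(h(h(w, v), h(u, v)), h(h(v, h(u, w)), h(h(v, w), h(w, v))))) = 1 + max(2, 3) = 4
depth(h(v, v)) = 1 + max(0, 0) = 1
depth(h(h(h(h(w, v), h(u, v)), h(h(v, h(u, w)), h(h(v, w), h(w, v)))), h(v, v))) = 1 + max(4, 1) = 5
depth(h(h(h(h(h(w, v), h(u, v)), h(h(v, h(u, w)), h(h(v, w), h(w, v)))), h(v, v)), v)) = 1 + max(5, 0) = 6
depth(h(h(v, h(h(w, w), h(h(u, v), v))), h(h(h(h(h(w, v), h(u, v)), h(h(v, h(u, w)), h(h(v, w), h(w, v)))), h(v, v)), v))) = 1 + max(4, 6) = 7

7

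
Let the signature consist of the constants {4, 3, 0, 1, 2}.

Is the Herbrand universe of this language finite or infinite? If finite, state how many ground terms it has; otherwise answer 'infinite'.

5

There are no function symbols, so every ground term is one of the 5 constants.
The Herbrand universe is {4, 3, 0, 1, 2}, which is finite with 5 elements.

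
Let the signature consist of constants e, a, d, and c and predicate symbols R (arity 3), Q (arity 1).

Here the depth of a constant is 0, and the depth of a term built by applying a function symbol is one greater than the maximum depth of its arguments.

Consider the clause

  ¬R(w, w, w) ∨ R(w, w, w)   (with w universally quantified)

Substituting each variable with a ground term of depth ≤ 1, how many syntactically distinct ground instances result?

4

Ground terms of depth ≤ 1:
  With no function symbols every ground term is a constant, so there are exactly 4 ground terms at every depth bound.
  N_0 = 4
  N_1 = 4
  Explicitly: e, a, d, c.
So there are 4 ground terms available for substitution.
There is 1 variable to instantiate (w),  occurring in at least one literal, so different choices give different ground instances.
Number of ground instances = 4.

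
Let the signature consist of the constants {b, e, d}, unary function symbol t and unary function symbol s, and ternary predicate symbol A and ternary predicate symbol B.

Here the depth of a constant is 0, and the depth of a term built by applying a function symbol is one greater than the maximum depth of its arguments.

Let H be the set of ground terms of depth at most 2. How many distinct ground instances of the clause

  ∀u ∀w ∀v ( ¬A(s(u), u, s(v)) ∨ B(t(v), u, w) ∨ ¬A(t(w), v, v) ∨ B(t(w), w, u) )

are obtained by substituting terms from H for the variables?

9261

Ground terms of depth ≤ 2:
  If N_k denotes the number of depth-≤k ground terms, the 3 constants give N_0 = 3, and each function symbol of arity r contributes N_{k-1}^r new terms at level k: N_k = 3 + N_{k-1} + N_{k-1}.
  N_0 = 3
  N_1 = 3 + 3 + 3 = 9
  N_2 = 3 + 9 + 9 = 21
So there are 21 ground terms available for substitution.
There are 3 variables to instantiate (u, w, v), each occurring in at least one literal, so different choices give different ground instances.
Number of ground instances = 21^3 = 9261.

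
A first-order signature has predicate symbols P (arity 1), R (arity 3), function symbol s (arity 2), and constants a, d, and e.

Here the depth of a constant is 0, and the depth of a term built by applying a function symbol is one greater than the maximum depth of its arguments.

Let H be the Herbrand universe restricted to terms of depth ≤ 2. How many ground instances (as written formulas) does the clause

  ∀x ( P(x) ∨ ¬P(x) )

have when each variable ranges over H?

Ground terms of depth ≤ 2:
  Let N_k count ground terms of depth at most k. Each non-constant term of depth ≤ k is some function symbol applied to depth-≤(k−1) arguments, giving N_k = 3 + N_{k-1}^2.
  N_0 = 3
  N_1 = 3 + 3^2 = 12
  N_2 = 3 + 12^2 = 147
So there are 147 ground terms available for substitution.
The body mentions the single quantified variable x; since ground terms form a free algebra, no two substitutions collapse to the same formula.
Number of ground instances = 147.

147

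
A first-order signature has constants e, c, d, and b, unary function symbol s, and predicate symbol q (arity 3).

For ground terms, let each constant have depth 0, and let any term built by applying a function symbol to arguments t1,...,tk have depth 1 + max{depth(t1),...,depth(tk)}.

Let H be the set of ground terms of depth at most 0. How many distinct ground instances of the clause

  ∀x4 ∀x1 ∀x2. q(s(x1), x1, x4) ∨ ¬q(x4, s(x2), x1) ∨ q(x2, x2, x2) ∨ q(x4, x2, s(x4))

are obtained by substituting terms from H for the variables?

Ground terms of depth ≤ 0:
  Let N_k = |{terms of depth ≤ k}|. Then N_0 = 4 and N_k = 4 + N_{k-1} for k ≥ 1 (one summand per function symbol, arity giving the exponent).
  N_0 = 4
  Explicitly: e, c, d, b.
So there are 4 ground terms available for substitution.
The body mentions every one of the 3 quantified variables; since ground terms form a free algebra, no two substitutions collapse to the same formula.
Number of ground instances = 4^3 = 64.

64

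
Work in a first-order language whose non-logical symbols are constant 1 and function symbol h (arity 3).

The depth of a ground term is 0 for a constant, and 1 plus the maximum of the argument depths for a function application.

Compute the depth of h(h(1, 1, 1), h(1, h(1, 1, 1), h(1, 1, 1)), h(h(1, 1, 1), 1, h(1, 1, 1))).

3

depth(h(1, 1, 1)) = 1 + max(0, 0, 0) = 1
depth(h(1, h(1, 1, 1), h(1, 1, 1))) = 1 + max(0, 1, 1) = 2
depth(h(h(1, 1, 1), 1, h(1, 1, 1))) = 1 + max(1, 0, 1) = 2
depth(h(h(1, 1, 1), h(1, h(1, 1, 1), h(1, 1, 1)), h(h(1, 1, 1), 1, h(1, 1, 1)))) = 1 + max(1, 2, 2) = 3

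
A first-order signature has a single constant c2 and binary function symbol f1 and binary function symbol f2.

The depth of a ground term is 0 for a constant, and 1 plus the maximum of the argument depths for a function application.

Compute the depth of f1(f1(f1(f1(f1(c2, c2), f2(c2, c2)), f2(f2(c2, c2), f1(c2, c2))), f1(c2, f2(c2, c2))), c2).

depth(f1(c2, c2)) = 1 + max(0, 0) = 1
depth(f2(c2, c2)) = 1 + max(0, 0) = 1
depth(f1(f1(c2, c2), f2(c2, c2))) = 1 + max(1, 1) = 2
depth(f2(f2(c2, c2), f1(c2, c2))) = 1 + max(1, 1) = 2
depth(f1(f1(f1(c2, c2), f2(c2, c2)), f2(f2(c2, c2), f1(c2, c2)))) = 1 + max(2, 2) = 3
depth(f1(c2, f2(c2, c2))) = 1 + max(0, 1) = 2
depth(f1(f1(f1(f1(c2, c2), f2(c2, c2)), f2(f2(c2, c2), f1(c2, c2))), f1(c2, f2(c2, c2)))) = 1 + max(3, 2) = 4
depth(f1(f1(f1(f1(f1(c2, c2), f2(c2, c2)), f2(f2(c2, c2), f1(c2, c2))), f1(c2, f2(c2, c2))), c2)) = 1 + max(4, 0) = 5

5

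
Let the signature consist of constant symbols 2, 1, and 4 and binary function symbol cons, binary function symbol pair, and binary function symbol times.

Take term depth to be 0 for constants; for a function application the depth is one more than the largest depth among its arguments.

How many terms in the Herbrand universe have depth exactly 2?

If N_k denotes the number of depth-≤k ground terms, the 3 constants give N_0 = 3, and each function symbol of arity r contributes N_{k-1}^r new terms at level k: N_k = 3 + N_{k-1}^2 + N_{k-1}^2 + N_{k-1}^2.
N_0 = 3
N_1 = 3 + 3^2 + 3^2 + 3^2 = 30
N_2 = 3 + 30^2 + 30^2 + 30^2 = 2703
Terms of depth exactly 2: N_2 − N_1 = 2703 − 30 = 2673.

2673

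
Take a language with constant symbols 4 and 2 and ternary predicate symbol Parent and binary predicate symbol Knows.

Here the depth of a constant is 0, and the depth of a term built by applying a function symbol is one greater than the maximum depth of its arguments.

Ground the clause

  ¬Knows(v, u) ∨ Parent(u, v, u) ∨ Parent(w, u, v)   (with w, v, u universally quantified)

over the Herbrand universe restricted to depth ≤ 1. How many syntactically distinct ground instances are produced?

Ground terms of depth ≤ 1:
  With no function symbols every ground term is a constant, so there are exactly 2 ground terms at every depth bound.
  N_0 = 2
  N_1 = 2
So there are 2 ground terms available for substitution.
There are 3 variables to instantiate (w, v, u), each occurring in at least one literal, so different choices give different ground instances.
Number of ground instances = 2^3 = 8.

8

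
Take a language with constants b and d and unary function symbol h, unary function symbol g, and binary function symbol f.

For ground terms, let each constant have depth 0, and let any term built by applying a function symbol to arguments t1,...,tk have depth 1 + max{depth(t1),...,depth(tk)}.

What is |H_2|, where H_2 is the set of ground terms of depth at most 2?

Count level by level. With function symbols h/1, g/1, f/2, the terms of depth ≤ k are the 2 constants together with each function applied to depth-≤(k−1) tuples, so N_k = 2 + N_{k-1} + N_{k-1} + N_{k-1}^2.
N_0 = 2
N_1 = 2 + 2 + 2 + 2^2 = 10
N_2 = 2 + 10 + 10 + 10^2 = 122

122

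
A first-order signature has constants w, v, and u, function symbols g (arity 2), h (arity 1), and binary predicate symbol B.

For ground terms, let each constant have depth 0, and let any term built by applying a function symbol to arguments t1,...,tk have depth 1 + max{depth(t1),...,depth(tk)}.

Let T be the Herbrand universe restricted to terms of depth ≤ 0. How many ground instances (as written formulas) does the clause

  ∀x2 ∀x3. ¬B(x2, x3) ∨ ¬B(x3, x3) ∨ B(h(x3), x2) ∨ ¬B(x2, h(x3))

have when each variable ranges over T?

Ground terms of depth ≤ 0:
  Let N_k count ground terms of depth at most k. Each non-constant term of depth ≤ k is some function symbol applied to depth-≤(k−1) arguments, giving N_k = 3 + N_{k-1}^2 + N_{k-1}.
  N_0 = 3
  Explicitly: w, v, u.
So there are 3 ground terms available for substitution.
The clause has 2 distinct variables (x2, x3), each appearing in the body. In the free term algebra distinct substitutions yield syntactically distinct ground instances.
Number of ground instances = 3^2 = 9.

9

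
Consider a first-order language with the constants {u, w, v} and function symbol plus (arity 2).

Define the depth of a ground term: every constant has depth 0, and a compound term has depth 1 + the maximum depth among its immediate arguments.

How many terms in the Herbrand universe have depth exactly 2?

If N_k denotes the number of depth-≤k ground terms, the 3 constants give N_0 = 3, and each function symbol of arity r contributes N_{k-1}^r new terms at level k: N_k = 3 + N_{k-1}^2.
N_0 = 3
N_1 = 3 + 3^2 = 12
N_2 = 3 + 12^2 = 147
Terms of depth exactly 2: N_2 − N_1 = 147 − 12 = 135.

135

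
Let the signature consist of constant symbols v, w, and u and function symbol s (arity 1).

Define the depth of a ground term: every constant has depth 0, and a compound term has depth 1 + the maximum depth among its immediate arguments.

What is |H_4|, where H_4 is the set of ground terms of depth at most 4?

Count level by level. With function symbols s/1, the terms of depth ≤ k are the 3 constants together with each function applied to depth-≤(k−1) tuples, so N_k = 3 + N_{k-1}.
N_0 = 3
N_1 = 3 + 3 = 6
N_2 = 3 + 6 = 9
N_3 = 3 + 9 = 12
N_4 = 3 + 12 = 15

15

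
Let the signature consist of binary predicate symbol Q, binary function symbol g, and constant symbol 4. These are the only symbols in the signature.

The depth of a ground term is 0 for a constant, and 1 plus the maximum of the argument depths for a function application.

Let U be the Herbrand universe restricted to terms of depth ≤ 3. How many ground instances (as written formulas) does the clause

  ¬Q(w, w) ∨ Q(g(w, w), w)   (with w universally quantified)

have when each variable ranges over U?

26

Ground terms of depth ≤ 3:
  Count level by level. With function symbols g/2, the terms of depth ≤ k are the 1 constant together with each function applied to depth-≤(k−1) tuples, so N_k = 1 + N_{k-1}^2.
  N_0 = 1
  N_1 = 1 + 1^2 = 2
  N_2 = 1 + 2^2 = 5
  N_3 = 1 + 5^2 = 26
So there are 26 ground terms available for substitution.
The body mentions the single quantified variable w; since ground terms form a free algebra, no two substitutions collapse to the same formula.
Number of ground instances = 26.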